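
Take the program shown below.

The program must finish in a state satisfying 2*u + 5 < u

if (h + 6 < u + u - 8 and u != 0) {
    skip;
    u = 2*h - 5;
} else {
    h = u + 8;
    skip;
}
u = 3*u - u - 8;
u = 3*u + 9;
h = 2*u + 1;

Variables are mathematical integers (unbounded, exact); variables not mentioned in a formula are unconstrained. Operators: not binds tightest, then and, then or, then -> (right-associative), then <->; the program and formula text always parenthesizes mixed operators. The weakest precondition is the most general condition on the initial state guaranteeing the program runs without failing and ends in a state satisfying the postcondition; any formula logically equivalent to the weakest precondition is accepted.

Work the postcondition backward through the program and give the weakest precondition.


Working backward. After the program, the postcondition 2*u + 5 < u must hold; in canonical form it is u < -5.
Before h := 2*u + 1: u < -5
Before u := 3*u + 9: 3*u < -14
Before u := 3*u - u - 8: 6*u < 10
Then branch requires 12*h < 40; else branch requires 6*u < 10.
Before the if: ((h < 2*u - 14 and u != 0) -> 12*h < 40) and ((not (h < 2*u - 14 and u != 0)) -> 6*u < 10)
Answer: WP = ((h < 2*u - 14 and u != 0) -> 12*h < 40) and ((not (h < 2*u - 14 and u != 0)) -> 6*u < 10)


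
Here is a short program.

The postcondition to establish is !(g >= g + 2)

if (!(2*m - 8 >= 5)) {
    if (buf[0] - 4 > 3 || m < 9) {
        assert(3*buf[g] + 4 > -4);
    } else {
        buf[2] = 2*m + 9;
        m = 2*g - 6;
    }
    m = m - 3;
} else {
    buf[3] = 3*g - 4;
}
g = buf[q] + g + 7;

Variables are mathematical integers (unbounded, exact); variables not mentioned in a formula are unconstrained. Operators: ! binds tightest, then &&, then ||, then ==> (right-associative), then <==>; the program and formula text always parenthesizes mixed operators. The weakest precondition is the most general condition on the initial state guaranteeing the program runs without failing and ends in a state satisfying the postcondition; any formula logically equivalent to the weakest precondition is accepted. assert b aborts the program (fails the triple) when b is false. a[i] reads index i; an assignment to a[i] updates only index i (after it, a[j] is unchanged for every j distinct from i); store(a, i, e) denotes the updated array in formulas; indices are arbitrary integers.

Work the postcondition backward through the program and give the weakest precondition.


Working backward. After the program, the postcondition !(g >= g + 2) must hold; in canonical form it is true.
Before g := buf[q] + g + 7: true
Then branch requires (buf[0] > 7 || m < 9) ==> 3*buf[g] > -8; else branch requires true.
Before the if: (!(2*m >= 13)) ==> ((buf[0] > 7 || m < 9) ==> 3*buf[g] > -8)
Answer: WP = (!(2*m >= 13)) ==> ((buf[0] > 7 || m < 9) ==> 3*buf[g] > -8)


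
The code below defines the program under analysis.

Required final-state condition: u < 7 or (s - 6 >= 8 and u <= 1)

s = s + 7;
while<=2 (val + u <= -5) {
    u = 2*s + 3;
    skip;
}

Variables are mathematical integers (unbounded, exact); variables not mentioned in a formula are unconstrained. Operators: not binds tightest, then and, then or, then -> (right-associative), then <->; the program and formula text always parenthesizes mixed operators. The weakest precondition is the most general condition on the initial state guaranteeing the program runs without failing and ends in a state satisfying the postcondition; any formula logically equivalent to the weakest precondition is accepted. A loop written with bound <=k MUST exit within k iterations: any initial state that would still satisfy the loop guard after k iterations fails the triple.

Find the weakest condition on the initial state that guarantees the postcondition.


Working backward. After the program, the postcondition u < 7 or (s - 6 >= 8 and u <= 1) must hold; in canonical form it is u < 7 or (s >= 14 and u <= 1).
Before the loop (bound <=2), unroll the exhaustion recursion (WP_0 = exit-now case; WP_j = one more guarded iteration, up to j = 2):
  WP_0: (not (u + val <= -5)) and (u < 7 or (s >= 14 and u <= 1))
  WP_1: (u + val <= -5 -> ((not (2*s + val <= -8)) and (2*s < 4 or (s >= 14 and 2*s <= -2)))) and ((not (u + val <= -5)) -> (u < 7 or (s >= 14 and u <= 1)))
  WP_2: (u + val <= -5 -> ((2*s + val <= -8 -> ((not (2*s + val <= -8)) and (2*s < 4 or (s >= 14 and 2*s <= -2)))) and ((not (2*s + val <= -8)) -> (2*s < 4 or (s >= 14 and 2*s <= -2))))) and ((not (u + val <= -5)) -> (u < 7 or (s >= 14 and u <= 1)))
So before the loop: (u + val <= -5 -> ((2*s + val <= -8 -> ((not (2*s + val <= -8)) and (2*s < 4 or (s >= 14 and 2*s <= -2)))) and ((not (2*s + val <= -8)) -> (2*s < 4 or (s >= 14 and 2*s <= -2))))) and ((not (u + val <= -5)) -> (u < 7 or (s >= 14 and u <= 1)))
Before s := s + 7: (u + val <= -5 -> ((2*s + val <= -22 -> ((not (2*s + val <= -22)) and (2*s < -10 or (s >= 7 and 2*s <= -16)))) and ((not (2*s + val <= -22)) -> (2*s < -10 or (s >= 7 and 2*s <= -16))))) and ((not (u + val <= -5)) -> (u < 7 or (s >= 7 and u <= 1)))
Answer: WP = (u + val <= -5 -> ((2*s + val <= -22 -> ((not (2*s + val <= -22)) and (2*s < -10 or (s >= 7 and 2*s <= -16)))) and ((not (2*s + val <= -22)) -> (2*s < -10 or (s >= 7 and 2*s <= -16))))) and ((not (u + val <= -5)) -> (u < 7 or (s >= 7 and u <= 1)))


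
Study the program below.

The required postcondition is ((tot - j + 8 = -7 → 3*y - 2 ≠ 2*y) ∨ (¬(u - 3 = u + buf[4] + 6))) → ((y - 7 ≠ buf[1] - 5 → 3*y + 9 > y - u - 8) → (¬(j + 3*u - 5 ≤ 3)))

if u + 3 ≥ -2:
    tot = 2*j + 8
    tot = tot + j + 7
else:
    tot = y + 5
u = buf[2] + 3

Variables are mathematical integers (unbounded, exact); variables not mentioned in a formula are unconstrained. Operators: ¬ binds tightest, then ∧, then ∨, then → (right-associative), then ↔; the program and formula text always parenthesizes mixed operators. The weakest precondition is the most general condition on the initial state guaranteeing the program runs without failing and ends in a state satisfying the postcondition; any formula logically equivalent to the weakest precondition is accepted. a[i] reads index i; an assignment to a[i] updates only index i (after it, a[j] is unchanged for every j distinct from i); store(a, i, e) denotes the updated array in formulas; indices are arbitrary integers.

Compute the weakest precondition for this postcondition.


Working backward. After the program, the postcondition ((tot - j + 8 = -7 → 3*y - 2 ≠ 2*y) ∨ (¬(u - 3 = u + buf[4] + 6))) → ((y - 7 ≠ buf[1] - 5 → 3*y + 9 > y - u - 8) → (¬(j + 3*u - 5 ≤ 3))) must hold; in canonical form it is ((tot = j - 15 → y ≠ 2) ∨ (¬(buf[4] = -9))) → ((y ≠ buf[1] + 2 → u + 2*y > -17) → (¬(j + 3*u ≤ 8))).
Before u := buf[2] + 3: ((tot = j - 15 → y ≠ 2) ∨ (¬(buf[4] = -9))) → ((y ≠ buf[1] + 2 → buf[2] + 2*y > -20) → (¬(3*buf[2] + j ≤ -1)))
Then branch requires ((2*j = -30 → y ≠ 2) ∨ (¬(buf[4] = -9))) → ((y ≠ buf[1] + 2 → buf[2] + 2*y > -20) → (¬(3*buf[2] + j ≤ -1))); else branch requires ((y = j - 20 → y ≠ 2) ∨ (¬(buf[4] = -9))) → ((y ≠ buf[1] + 2 → buf[2] + 2*y > -20) → (¬(3*buf[2] + j ≤ -1))).
Before the if: (u ≥ -5 → (((2*j = -30 → y ≠ 2) ∨ (¬(buf[4] = -9))) → ((y ≠ buf[1] + 2 → buf[2] + 2*y > -20) → (¬(3*buf[2] + j ≤ -1))))) ∧ ((¬(u ≥ -5)) → (((y = j - 20 → y ≠ 2) ∨ (¬(buf[4] = -9))) → ((y ≠ buf[1] + 2 → buf[2] + 2*y > -20) → (¬(3*buf[2] + j ≤ -1)))))
Answer: WP = (u ≥ -5 → (((2*j = -30 → y ≠ 2) ∨ (¬(buf[4] = -9))) → ((y ≠ buf[1] + 2 → buf[2] + 2*y > -20) → (¬(3*buf[2] + j ≤ -1))))) ∧ ((¬(u ≥ -5)) → (((y = j - 20 → y ≠ 2) ∨ (¬(buf[4] = -9))) → ((y ≠ buf[1] + 2 → buf[2] + 2*y > -20) → (¬(3*buf[2] + j ≤ -1)))))


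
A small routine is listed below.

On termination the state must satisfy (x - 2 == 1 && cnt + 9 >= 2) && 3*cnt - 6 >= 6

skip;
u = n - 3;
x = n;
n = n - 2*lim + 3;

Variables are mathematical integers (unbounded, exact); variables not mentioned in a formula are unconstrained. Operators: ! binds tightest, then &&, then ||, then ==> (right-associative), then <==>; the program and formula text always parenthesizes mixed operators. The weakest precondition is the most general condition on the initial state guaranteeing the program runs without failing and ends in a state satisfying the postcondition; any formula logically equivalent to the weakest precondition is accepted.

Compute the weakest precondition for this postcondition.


Working backward. After the program, the postcondition (x - 2 == 1 && cnt + 9 >= 2) && 3*cnt - 6 >= 6 must hold; in canonical form it is x == 3 && cnt >= -7 && 3*cnt >= 12.
Before n := n - 2*lim + 3: x == 3 && cnt >= -7 && 3*cnt >= 12
Before x := n: n == 3 && cnt >= -7 && 3*cnt >= 12
Before u := n - 3: n == 3 && cnt >= -7 && 3*cnt >= 12
Before skip: n == 3 && cnt >= -7 && 3*cnt >= 12
Answer: WP = n == 3 && cnt >= -7 && 3*cnt >= 12


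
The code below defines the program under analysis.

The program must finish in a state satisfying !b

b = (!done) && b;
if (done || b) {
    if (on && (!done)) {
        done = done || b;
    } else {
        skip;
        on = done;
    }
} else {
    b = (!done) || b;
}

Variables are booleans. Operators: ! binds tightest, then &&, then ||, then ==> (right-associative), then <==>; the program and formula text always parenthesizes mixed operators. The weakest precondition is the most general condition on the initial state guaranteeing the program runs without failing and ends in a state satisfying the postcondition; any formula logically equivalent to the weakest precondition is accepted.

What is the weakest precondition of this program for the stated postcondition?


Working backward. After the program, !b must hold.
Then branch requires ((on && (!done)) ==> (!b)) && ((!(on && (!done))) ==> (!b)); else branch requires !((!done) || b).
Before the if: ((done || b) ==> (((on && (!done)) ==> (!b)) && ((!(on && (!done))) ==> (!b)))) && ((!(done || b)) ==> (!((!done) || b)))
Before b := (!done) && b: ((done || ((!done) && b)) ==> (((on && (!done)) ==> (!((!done) && b))) && ((!(on && (!done))) ==> (!((!done) && b))))) && ((!(done || ((!done) && b))) ==> (!((!done) || ((!done) && b))))
Answer: WP = ((done || ((!done) && b)) ==> (((on && (!done)) ==> (!((!done) && b))) && ((!(on && (!done))) ==> (!((!done) && b))))) && ((!(done || ((!done) && b))) ==> (!((!done) || ((!done) && b))))


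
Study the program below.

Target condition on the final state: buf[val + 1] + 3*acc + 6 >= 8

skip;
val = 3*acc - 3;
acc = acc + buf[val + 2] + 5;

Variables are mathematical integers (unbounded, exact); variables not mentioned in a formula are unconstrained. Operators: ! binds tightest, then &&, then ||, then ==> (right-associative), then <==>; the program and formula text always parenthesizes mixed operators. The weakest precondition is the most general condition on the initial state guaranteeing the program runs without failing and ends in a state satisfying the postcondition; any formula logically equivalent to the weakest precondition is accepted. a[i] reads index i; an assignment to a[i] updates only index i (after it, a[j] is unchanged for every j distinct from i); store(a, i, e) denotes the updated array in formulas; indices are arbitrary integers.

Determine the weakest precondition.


Working backward. After the program, the postcondition buf[val + 1] + 3*acc + 6 >= 8 must hold; in canonical form it is buf[val + 1] + 3*acc >= 2.
Before acc := acc + buf[val + 2] + 5: buf[val + 1] + 3*buf[val + 2] + 3*acc >= -13
Before val := 3*acc - 3: 3*buf[3*acc - 1] + buf[3*acc - 2] + 3*acc >= -13
Before skip: 3*buf[3*acc - 1] + buf[3*acc - 2] + 3*acc >= -13
Answer: WP = 3*buf[3*acc - 1] + buf[3*acc - 2] + 3*acc >= -13


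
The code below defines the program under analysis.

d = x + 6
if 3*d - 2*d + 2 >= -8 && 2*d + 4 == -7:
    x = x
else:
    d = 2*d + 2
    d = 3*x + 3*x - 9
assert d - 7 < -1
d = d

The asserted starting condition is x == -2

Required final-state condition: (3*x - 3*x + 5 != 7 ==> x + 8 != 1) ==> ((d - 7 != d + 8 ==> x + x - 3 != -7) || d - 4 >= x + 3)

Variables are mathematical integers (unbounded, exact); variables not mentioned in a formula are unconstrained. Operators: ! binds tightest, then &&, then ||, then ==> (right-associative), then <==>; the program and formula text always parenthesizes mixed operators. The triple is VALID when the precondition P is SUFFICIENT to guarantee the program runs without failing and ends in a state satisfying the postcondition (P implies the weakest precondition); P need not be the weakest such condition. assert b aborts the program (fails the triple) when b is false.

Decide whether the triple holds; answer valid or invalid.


Working backward. After the program, the postcondition (3*x - 3*x + 5 != 7 ==> x + 8 != 1) ==> ((d - 7 != d + 8 ==> x + x - 3 != -7) || d - 4 >= x + 3) must hold; in canonical form it is x != -7 ==> (2*x != -4 || d >= x + 7).
Before d := d: x != -7 ==> (2*x != -4 || d >= x + 7)
Before assert d - 7 < -1: d < 6 && (x != -7 ==> (2*x != -4 || d >= x + 7))
Then branch requires d < 6 && (x != -7 ==> (2*x != -4 || d >= x + 7)); else branch requires 6*x < 15 && (x != -7 ==> (2*x != -4 || 5*x >= 16)).
Before the if: ((d >= -10 && 2*d == -11) ==> (d < 6 && (x != -7 ==> (2*x != -4 || d >= x + 7)))) && ((!(d >= -10 && 2*d == -11)) ==> (6*x < 15 && (x != -7 ==> (2*x != -4 || 5*x >= 16))))
Before d := x + 6: ((x >= -16 && 2*x == -23) ==> (x < 0 && (x != -7 ==> 2*x != -4))) && ((!(x >= -16 && 2*x == -23)) ==> (6*x < 15 && (x != -7 ==> (2*x != -4 || 5*x >= 16))))
The weakest precondition is ((x >= -16 && 2*x == -23) ==> (x < 0 && (x != -7 ==> 2*x != -4))) && ((!(x >= -16 && 2*x == -23)) ==> (6*x < 15 && (x != -7 ==> (2*x != -4 || 5*x >= 16)))).
Check whether x == -2 implies it.
Countermodel: at the initial state x = -2, the precondition holds but the weakest precondition fails.
Answer: invalid


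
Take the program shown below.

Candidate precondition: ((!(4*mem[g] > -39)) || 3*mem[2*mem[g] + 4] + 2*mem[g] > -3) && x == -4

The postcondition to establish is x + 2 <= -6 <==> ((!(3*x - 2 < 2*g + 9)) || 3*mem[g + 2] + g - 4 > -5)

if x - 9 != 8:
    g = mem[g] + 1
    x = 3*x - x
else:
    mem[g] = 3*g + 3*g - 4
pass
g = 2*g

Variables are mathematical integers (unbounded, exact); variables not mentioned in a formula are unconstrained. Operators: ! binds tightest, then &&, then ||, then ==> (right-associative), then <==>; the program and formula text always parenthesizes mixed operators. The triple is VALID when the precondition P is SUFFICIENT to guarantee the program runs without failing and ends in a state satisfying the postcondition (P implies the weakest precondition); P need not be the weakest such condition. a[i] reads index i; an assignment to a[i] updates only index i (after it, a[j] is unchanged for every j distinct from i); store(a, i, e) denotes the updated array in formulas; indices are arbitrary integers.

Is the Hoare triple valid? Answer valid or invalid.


Working backward. After the program, the postcondition x + 2 <= -6 <==> ((!(3*x - 2 < 2*g + 9)) || 3*mem[g + 2] + g - 4 > -5) must hold; in canonical form it is x <= -8 <==> ((!(3*x < 2*g + 11)) || 3*mem[g + 2] + g > -1).
Before g := 2*g: x <= -8 <==> ((!(3*x < 4*g + 11)) || 3*mem[2*g + 2] + 2*g > -1)
Before skip: x <= -8 <==> ((!(3*x < 4*g + 11)) || 3*mem[2*g + 2] + 2*g > -1)
Then branch requires 2*x <= -8 <==> ((!(6*x < 4*mem[g] + 15)) || 3*mem[2*mem[g] + 4] + 2*mem[g] > -3); else branch requires x <= -8 <==> ((!(3*x < 4*g + 11)) || 3*store(mem, g, 6*g - 4)[2*g + 2] + 2*g > -1).
Before the if: (x != 17 ==> (2*x <= -8 <==> ((!(6*x < 4*mem[g] + 15)) || 3*mem[2*mem[g] + 4] + 2*mem[g] > -3))) && ((!(x != 17)) ==> (x <= -8 <==> ((!(3*x < 4*g + 11)) || 3*store(mem, g, 6*g - 4)[2*g + 2] + 2*g > -1)))
The weakest precondition is (x != 17 ==> (2*x <= -8 <==> ((!(6*x < 4*mem[g] + 15)) || 3*mem[2*mem[g] + 4] + 2*mem[g] > -3))) && ((!(x != 17)) ==> (x <= -8 <==> ((!(3*x < 4*g + 11)) || 3*store(mem, g, 6*g - 4)[2*g + 2] + 2*g > -1))).
Check whether ((!(4*mem[g] > -39)) || 3*mem[2*mem[g] + 4] + 2*mem[g] > -3) && x == -4 implies it.
Every state satisfying the precondition satisfies the weakest precondition: the implication holds.
Answer: valid


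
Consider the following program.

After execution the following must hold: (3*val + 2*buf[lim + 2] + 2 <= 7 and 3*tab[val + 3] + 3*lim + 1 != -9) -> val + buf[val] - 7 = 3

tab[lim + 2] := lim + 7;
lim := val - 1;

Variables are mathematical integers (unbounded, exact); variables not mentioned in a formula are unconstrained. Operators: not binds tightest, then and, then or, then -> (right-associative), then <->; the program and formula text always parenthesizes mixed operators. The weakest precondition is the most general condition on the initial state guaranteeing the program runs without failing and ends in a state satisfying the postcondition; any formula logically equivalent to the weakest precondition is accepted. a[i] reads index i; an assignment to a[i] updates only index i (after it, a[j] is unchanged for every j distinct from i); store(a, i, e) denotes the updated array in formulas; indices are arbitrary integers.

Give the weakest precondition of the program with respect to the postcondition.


Working backward. After the program, the postcondition (3*val + 2*buf[lim + 2] + 2 <= 7 and 3*tab[val + 3] + 3*lim + 1 != -9) -> val + buf[val] - 7 = 3 must hold; in canonical form it is (2*buf[lim + 2] + 3*val <= 5 and 3*tab[val + 3] + 3*lim != -10) -> buf[val] + val = 10.
Before lim := val - 1: (2*buf[val + 1] + 3*val <= 5 and 3*tab[val + 3] + 3*val != -7) -> buf[val] + val = 10
Before tab[lim + 2] := lim + 7: (2*buf[val + 1] + 3*val <= 5 and 3*store(tab, lim + 2, lim + 7)[val + 3] + 3*val != -7) -> buf[val] + val = 10
Answer: WP = (2*buf[val + 1] + 3*val <= 5 and 3*store(tab, lim + 2, lim + 7)[val + 3] + 3*val != -7) -> buf[val] + val = 10


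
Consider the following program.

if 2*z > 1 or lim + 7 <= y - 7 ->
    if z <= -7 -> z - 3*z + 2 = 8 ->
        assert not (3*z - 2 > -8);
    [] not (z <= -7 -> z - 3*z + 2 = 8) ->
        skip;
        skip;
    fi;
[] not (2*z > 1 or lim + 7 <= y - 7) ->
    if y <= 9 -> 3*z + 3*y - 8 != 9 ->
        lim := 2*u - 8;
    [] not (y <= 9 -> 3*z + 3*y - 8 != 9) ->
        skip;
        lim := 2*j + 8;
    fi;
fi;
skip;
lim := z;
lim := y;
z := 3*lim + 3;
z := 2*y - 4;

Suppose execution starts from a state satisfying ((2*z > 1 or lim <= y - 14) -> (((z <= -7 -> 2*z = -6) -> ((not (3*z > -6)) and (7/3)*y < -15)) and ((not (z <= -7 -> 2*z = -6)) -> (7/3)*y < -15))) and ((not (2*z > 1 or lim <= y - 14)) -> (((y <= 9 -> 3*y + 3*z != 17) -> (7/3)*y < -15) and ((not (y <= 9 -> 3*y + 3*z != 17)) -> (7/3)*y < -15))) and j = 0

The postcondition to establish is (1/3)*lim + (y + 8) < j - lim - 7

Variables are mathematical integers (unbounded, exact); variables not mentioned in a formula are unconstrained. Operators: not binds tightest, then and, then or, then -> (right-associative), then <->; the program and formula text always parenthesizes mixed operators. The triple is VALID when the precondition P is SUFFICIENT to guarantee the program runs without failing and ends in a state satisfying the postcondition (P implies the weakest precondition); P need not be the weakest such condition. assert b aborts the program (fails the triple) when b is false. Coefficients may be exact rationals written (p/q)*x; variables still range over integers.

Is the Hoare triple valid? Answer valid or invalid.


Working backward. After the program, the postcondition (1/3)*lim + (y + 8) < j - lim - 7 must hold; in canonical form it is (4/3)*lim + y < j - 15.
Before z := 2*y - 4: (4/3)*lim + y < j - 15
Before z := 3*lim + 3: (4/3)*lim + y < j - 15
Before lim := y: (7/3)*y < j - 15
Before lim := z: (7/3)*y < j - 15
Before skip: (7/3)*y < j - 15
Then branch requires ((z <= -7 -> 2*z = -6) -> ((not (3*z > -6)) and (7/3)*y < j - 15)) and ((not (z <= -7 -> 2*z = -6)) -> (7/3)*y < j - 15); else branch requires ((y <= 9 -> 3*y + 3*z != 17) -> (7/3)*y < j - 15) and ((not (y <= 9 -> 3*y + 3*z != 17)) -> (7/3)*y < j - 15).
Before the if: ((2*z > 1 or lim <= y - 14) -> (((z <= -7 -> 2*z = -6) -> ((not (3*z > -6)) and (7/3)*y < j - 15)) and ((not (z <= -7 -> 2*z = -6)) -> (7/3)*y < j - 15))) and ((not (2*z > 1 or lim <= y - 14)) -> (((y <= 9 -> 3*y + 3*z != 17) -> (7/3)*y < j - 15) and ((not (y <= 9 -> 3*y + 3*z != 17)) -> (7/3)*y < j - 15)))
The weakest precondition is ((2*z > 1 or lim <= y - 14) -> (((z <= -7 -> 2*z = -6) -> ((not (3*z > -6)) and (7/3)*y < j - 15)) and ((not (z <= -7 -> 2*z = -6)) -> (7/3)*y < j - 15))) and ((not (2*z > 1 or lim <= y - 14)) -> (((y <= 9 -> 3*y + 3*z != 17) -> (7/3)*y < j - 15) and ((not (y <= 9 -> 3*y + 3*z != 17)) -> (7/3)*y < j - 15))).
Check whether ((2*z > 1 or lim <= y - 14) -> (((z <= -7 -> 2*z = -6) -> ((not (3*z > -6)) and (7/3)*y < -15)) and ((not (z <= -7 -> 2*z = -6)) -> (7/3)*y < -15))) and ((not (2*z > 1 or lim <= y - 14)) -> (((y <= 9 -> 3*y + 3*z != 17) -> (7/3)*y < -15) and ((not (y <= 9 -> 3*y + 3*z != 17)) -> (7/3)*y < -15))) and j = 0 implies it.
Every state satisfying the precondition satisfies the weakest precondition: the implication holds.
Answer: valid


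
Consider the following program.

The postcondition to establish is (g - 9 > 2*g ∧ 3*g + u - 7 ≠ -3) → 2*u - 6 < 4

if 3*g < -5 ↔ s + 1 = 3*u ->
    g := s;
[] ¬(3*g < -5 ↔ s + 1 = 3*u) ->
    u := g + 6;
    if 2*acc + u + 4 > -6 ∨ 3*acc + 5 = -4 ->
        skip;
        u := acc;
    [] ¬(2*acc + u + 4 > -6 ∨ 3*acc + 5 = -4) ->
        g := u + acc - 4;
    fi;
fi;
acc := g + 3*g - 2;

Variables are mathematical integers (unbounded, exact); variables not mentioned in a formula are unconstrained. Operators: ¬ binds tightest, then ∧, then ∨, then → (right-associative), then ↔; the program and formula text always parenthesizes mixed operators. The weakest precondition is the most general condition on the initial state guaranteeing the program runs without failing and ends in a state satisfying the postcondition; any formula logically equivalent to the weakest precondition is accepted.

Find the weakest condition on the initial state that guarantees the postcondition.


Working backward. After the program, the postcondition (g - 9 > 2*g ∧ 3*g + u - 7 ≠ -3) → 2*u - 6 < 4 must hold; in canonical form it is (g < -9 ∧ 3*g + u ≠ 4) → 2*u < 10.
Before acc := g + 3*g - 2: (g < -9 ∧ 3*g + u ≠ 4) → 2*u < 10
Then branch requires (s < -9 ∧ 3*s + u ≠ 4) → 2*u < 10; else branch requires ((2*acc + g > -16 ∨ 3*acc = -9) → ((g < -9 ∧ acc + 3*g ≠ 4) → 2*acc < 10)) ∧ ((¬(2*acc + g > -16 ∨ 3*acc = -9)) → ((acc + g < -11 ∧ 3*acc + 4*g ≠ -8) → 2*g < -2)).
Before the if: ((3*g < -5 ↔ s = 3*u - 1) → ((s < -9 ∧ 3*s + u ≠ 4) → 2*u < 10)) ∧ ((¬(3*g < -5 ↔ s = 3*u - 1)) → (((2*acc + g > -16 ∨ 3*acc = -9) → ((g < -9 ∧ acc + 3*g ≠ 4) → 2*acc < 10)) ∧ ((¬(2*acc + g > -16 ∨ 3*acc = -9)) → ((acc + g < -11 ∧ 3*acc + 4*g ≠ -8) → 2*g < -2))))
Answer: WP = ((3*g < -5 ↔ s = 3*u - 1) → ((s < -9 ∧ 3*s + u ≠ 4) → 2*u < 10)) ∧ ((¬(3*g < -5 ↔ s = 3*u - 1)) → (((2*acc + g > -16 ∨ 3*acc = -9) → ((g < -9 ∧ acc + 3*g ≠ 4) → 2*acc < 10)) ∧ ((¬(2*acc + g > -16 ∨ 3*acc = -9)) → ((acc + g < -11 ∧ 3*acc + 4*g ≠ -8) → 2*g < -2))))


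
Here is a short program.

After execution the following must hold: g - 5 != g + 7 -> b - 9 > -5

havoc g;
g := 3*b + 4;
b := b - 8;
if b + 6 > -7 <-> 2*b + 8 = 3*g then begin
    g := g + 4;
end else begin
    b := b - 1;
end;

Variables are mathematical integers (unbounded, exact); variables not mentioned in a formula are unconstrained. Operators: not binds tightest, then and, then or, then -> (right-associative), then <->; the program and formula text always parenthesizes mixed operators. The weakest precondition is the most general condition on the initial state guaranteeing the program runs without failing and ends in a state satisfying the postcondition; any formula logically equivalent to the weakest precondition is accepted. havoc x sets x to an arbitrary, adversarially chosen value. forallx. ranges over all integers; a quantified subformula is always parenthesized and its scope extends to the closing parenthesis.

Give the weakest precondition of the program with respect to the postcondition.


Working backward. After the program, the postcondition g - 5 != g + 7 -> b - 9 > -5 must hold; in canonical form it is b > 4.
Then branch requires b > 4; else branch requires b > 5.
Before the if: ((b > -13 <-> 2*b = 3*g - 8) -> b > 4) and ((not (b > -13 <-> 2*b = 3*g - 8)) -> b > 5)
Before b := b - 8: ((b > -5 <-> 2*b = 3*g + 8) -> b > 12) and ((not (b > -5 <-> 2*b = 3*g + 8)) -> b > 13)
Before g := 3*b + 4: ((b > -5 <-> 7*b = -20) -> b > 12) and ((not (b > -5 <-> 7*b = -20)) -> b > 13)
Before havoc g: ((b > -5 <-> 7*b = -20) -> b > 12) and ((not (b > -5 <-> 7*b = -20)) -> b > 13)
Answer: WP = ((b > -5 <-> 7*b = -20) -> b > 12) and ((not (b > -5 <-> 7*b = -20)) -> b > 13)


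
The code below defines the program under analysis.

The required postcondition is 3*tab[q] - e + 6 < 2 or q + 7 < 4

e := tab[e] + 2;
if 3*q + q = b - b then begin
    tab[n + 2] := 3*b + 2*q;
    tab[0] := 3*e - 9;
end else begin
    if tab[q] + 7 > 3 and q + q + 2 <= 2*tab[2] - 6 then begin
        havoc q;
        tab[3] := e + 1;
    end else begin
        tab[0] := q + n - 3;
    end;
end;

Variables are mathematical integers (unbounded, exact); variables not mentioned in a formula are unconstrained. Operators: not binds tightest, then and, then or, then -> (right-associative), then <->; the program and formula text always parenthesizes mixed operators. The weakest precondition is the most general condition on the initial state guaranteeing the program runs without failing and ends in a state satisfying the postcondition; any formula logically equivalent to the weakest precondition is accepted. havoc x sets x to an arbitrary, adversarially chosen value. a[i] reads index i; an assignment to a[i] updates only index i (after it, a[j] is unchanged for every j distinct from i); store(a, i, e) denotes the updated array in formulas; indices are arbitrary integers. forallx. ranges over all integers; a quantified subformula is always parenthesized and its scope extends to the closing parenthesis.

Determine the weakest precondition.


Working backward. After the program, the postcondition 3*tab[q] - e + 6 < 2 or q + 7 < 4 must hold; in canonical form it is 3*tab[q] < e - 4 or q < -3.
Then branch requires 3*store(store(tab, n + 2, 3*b + 2*q), 0, 3*e - 9)[q] < e - 4 or q < -3; else branch requires ((tab[q] > -4 and 2*q <= 2*tab[2] - 8) -> (forall q_1. (3*store(tab, 3, e + 1)[q_1] < e - 4 or q_1 < -3))) and ((not (tab[q] > -4 and 2*q <= 2*tab[2] - 8)) -> (3*store(tab, 0, n + q - 3)[q] < e - 4 or q < -3)).
Before the if: (4*q = 0 -> (3*store(store(tab, n + 2, 3*b + 2*q), 0, 3*e - 9)[q] < e - 4 or q < -3)) and ((not (4*q = 0)) -> (((tab[q] > -4 and 2*q <= 2*tab[2] - 8) -> (forall q_1. (3*store(tab, 3, e + 1)[q_1] < e - 4 or q_1 < -3))) and ((not (tab[q] > -4 and 2*q <= 2*tab[2] - 8)) -> (3*store(tab, 0, n + q - 3)[q] < e - 4 or q < -3))))
Before e := tab[e] + 2: (4*q = 0 -> (3*store(store(tab, n + 2, 3*b + 2*q), 0, 3*tab[e] - 3)[q] < tab[e] - 2 or q < -3)) and ((not (4*q = 0)) -> (((tab[q] > -4 and 2*q <= 2*tab[2] - 8) -> (forall q_1. (3*store(tab, 3, tab[e] + 3)[q_1] < tab[e] - 2 or q_1 < -3))) and ((not (tab[q] > -4 and 2*q <= 2*tab[2] - 8)) -> (3*store(tab, 0, n + q - 3)[q] < tab[e] - 2 or q < -3))))
Answer: WP = (4*q = 0 -> (3*store(store(tab, n + 2, 3*b + 2*q), 0, 3*tab[e] - 3)[q] < tab[e] - 2 or q < -3)) and ((not (4*q = 0)) -> (((tab[q] > -4 and 2*q <= 2*tab[2] - 8) -> (forall q_1. (3*store(tab, 3, tab[e] + 3)[q_1] < tab[e] - 2 or q_1 < -3))) and ((not (tab[q] > -4 and 2*q <= 2*tab[2] - 8)) -> (3*store(tab, 0, n + q - 3)[q] < tab[e] - 2 or q < -3))))


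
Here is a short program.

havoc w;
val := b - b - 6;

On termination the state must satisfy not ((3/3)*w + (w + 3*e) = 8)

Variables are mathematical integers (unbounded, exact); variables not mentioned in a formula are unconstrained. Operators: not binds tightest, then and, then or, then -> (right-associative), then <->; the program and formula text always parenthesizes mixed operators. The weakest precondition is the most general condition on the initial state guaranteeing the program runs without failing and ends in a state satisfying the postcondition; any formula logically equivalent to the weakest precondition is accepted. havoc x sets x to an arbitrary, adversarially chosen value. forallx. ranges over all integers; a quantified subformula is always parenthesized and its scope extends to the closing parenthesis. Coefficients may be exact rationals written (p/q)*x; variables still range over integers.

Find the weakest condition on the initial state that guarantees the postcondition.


Working backward. After the program, the postcondition not ((3/3)*w + (w + 3*e) = 8) must hold; in canonical form it is not (3*e + 2*w = 8).
Before val := b - b - 6: not (3*e + 2*w = 8)
Before havoc w: forall w_1. (not (3*e + 2*w_1 = 8))
Answer: WP = forall w_1. (not (3*e + 2*w_1 = 8))


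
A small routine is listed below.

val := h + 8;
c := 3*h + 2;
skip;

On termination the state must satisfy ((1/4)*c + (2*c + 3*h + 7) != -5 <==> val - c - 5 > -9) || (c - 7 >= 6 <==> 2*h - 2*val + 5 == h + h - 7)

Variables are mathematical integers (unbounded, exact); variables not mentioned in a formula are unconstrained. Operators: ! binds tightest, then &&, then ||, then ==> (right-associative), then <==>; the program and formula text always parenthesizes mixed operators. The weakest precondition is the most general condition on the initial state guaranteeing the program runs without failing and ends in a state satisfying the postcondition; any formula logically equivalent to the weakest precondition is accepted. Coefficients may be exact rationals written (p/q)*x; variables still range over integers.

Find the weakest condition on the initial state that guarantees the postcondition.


Working backward. After the program, the postcondition ((1/4)*c + (2*c + 3*h + 7) != -5 <==> val - c - 5 > -9) || (c - 7 >= 6 <==> 2*h - 2*val + 5 == h + h - 7) must hold; in canonical form it is ((9/4)*c + 3*h != -12 <==> val > c - 4) || (c >= 13 <==> 2*val == 12).
Before skip: ((9/4)*c + 3*h != -12 <==> val > c - 4) || (c >= 13 <==> 2*val == 12)
Before c := 3*h + 2: ((39/4)*h != -33/2 <==> val > 3*h - 2) || (3*h >= 11 <==> 2*val == 12)
Before val := h + 8: ((39/4)*h != -33/2 <==> 2*h < 10) || (3*h >= 11 <==> 2*h == -4)
Answer: WP = ((39/4)*h != -33/2 <==> 2*h < 10) || (3*h >= 11 <==> 2*h == -4)


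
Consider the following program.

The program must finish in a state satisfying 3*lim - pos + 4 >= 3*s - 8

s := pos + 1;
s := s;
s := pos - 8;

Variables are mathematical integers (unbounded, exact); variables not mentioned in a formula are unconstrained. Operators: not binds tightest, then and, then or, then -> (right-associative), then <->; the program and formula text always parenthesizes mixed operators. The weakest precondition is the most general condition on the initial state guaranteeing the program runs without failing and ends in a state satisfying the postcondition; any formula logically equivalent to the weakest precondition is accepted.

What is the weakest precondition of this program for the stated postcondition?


Working backward. After the program, the postcondition 3*lim - pos + 4 >= 3*s - 8 must hold; in canonical form it is 3*lim >= pos + 3*s - 12.
Before s := pos - 8: 3*lim >= 4*pos - 36
Before s := s: 3*lim >= 4*pos - 36
Before s := pos + 1: 3*lim >= 4*pos - 36
Answer: WP = 3*lim >= 4*pos - 36


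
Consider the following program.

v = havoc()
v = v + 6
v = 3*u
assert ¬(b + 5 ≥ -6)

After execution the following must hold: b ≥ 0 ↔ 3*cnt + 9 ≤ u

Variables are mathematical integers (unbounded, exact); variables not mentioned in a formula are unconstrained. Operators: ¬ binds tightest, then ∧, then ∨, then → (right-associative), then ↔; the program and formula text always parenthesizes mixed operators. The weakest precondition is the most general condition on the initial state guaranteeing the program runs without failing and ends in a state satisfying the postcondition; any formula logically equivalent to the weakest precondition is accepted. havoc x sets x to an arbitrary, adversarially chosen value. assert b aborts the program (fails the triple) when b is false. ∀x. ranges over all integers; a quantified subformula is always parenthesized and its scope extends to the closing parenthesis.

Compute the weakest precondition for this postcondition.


Working backward. After the program, the postcondition b ≥ 0 ↔ 3*cnt + 9 ≤ u must hold; in canonical form it is b ≥ 0 ↔ 3*cnt ≤ u - 9.
Before assert ¬(b + 5 ≥ -6): (¬(b ≥ -11)) ∧ (b ≥ 0 ↔ 3*cnt ≤ u - 9)
Before v := 3*u: (¬(b ≥ -11)) ∧ (b ≥ 0 ↔ 3*cnt ≤ u - 9)
Before v := v + 6: (¬(b ≥ -11)) ∧ (b ≥ 0 ↔ 3*cnt ≤ u - 9)
Before havoc v: (¬(b ≥ -11)) ∧ (b ≥ 0 ↔ 3*cnt ≤ u - 9)
Answer: WP = (¬(b ≥ -11)) ∧ (b ≥ 0 ↔ 3*cnt ≤ u - 9)


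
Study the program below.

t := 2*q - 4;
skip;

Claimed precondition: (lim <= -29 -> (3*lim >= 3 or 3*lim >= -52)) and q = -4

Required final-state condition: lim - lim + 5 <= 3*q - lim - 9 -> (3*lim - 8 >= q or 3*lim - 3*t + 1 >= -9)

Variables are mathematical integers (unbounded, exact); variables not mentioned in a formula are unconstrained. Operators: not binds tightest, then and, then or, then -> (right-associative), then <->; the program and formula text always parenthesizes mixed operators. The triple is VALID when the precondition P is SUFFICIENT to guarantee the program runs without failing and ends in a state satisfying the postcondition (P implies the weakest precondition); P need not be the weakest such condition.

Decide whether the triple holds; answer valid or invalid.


Working backward. After the program, the postcondition lim - lim + 5 <= 3*q - lim - 9 -> (3*lim - 8 >= q or 3*lim - 3*t + 1 >= -9) must hold; in canonical form it is lim <= 3*q - 14 -> (3*lim >= q + 8 or 3*lim >= 3*t - 10).
Before skip: lim <= 3*q - 14 -> (3*lim >= q + 8 or 3*lim >= 3*t - 10)
Before t := 2*q - 4: lim <= 3*q - 14 -> (3*lim >= q + 8 or 3*lim >= 6*q - 22)
The weakest precondition is lim <= 3*q - 14 -> (3*lim >= q + 8 or 3*lim >= 6*q - 22).
Check whether (lim <= -29 -> (3*lim >= 3 or 3*lim >= -52)) and q = -4 implies it.
Countermodel: at the initial state lim = -26, q = -4, the precondition holds but the weakest precondition fails.
Answer: invalid


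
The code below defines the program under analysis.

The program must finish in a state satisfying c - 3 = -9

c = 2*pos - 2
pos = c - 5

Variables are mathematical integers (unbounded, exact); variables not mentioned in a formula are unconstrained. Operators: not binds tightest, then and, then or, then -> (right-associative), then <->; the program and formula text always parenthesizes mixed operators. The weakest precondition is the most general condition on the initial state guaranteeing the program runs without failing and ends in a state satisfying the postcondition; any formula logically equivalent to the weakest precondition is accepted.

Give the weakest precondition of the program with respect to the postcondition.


Working backward. After the program, the postcondition c - 3 = -9 must hold; in canonical form it is c = -6.
Before pos := c - 5: c = -6
Before c := 2*pos - 2: 2*pos = -4
Answer: WP = 2*pos = -4


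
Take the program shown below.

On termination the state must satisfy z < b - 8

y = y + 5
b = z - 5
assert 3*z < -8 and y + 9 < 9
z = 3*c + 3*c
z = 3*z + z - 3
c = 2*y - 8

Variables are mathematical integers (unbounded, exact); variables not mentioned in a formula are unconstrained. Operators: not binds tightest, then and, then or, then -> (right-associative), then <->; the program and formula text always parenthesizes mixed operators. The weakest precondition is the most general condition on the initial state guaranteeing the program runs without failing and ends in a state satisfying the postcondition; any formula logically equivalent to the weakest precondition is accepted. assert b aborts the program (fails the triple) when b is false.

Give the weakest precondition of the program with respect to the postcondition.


Working backward. After the program, z < b - 8 must hold.
Before c := 2*y - 8: z < b - 8
Before z := 3*z + z - 3: 4*z < b - 5
Before z := 3*c + 3*c: 24*c < b - 5
Before assert 3*z < -8 and y + 9 < 9: 3*z < -8 and y < 0 and 24*c < b - 5
Before b := z - 5: 3*z < -8 and y < 0 and 24*c < z - 10
Before y := y + 5: 3*z < -8 and y < -5 and 24*c < z - 10
Answer: WP = 3*z < -8 and y < -5 and 24*c < z - 10


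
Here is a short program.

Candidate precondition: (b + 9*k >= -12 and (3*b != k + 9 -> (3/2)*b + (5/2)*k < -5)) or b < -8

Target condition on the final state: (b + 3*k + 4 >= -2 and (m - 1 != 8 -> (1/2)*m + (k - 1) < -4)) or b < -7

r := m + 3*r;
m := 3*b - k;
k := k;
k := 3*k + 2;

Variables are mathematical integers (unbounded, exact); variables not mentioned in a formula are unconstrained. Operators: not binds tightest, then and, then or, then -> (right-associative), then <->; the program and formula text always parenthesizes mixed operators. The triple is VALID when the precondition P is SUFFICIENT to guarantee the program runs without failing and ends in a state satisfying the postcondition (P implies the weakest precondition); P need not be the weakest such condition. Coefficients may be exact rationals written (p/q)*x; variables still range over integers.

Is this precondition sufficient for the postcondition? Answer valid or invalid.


Working backward. After the program, the postcondition (b + 3*k + 4 >= -2 and (m - 1 != 8 -> (1/2)*m + (k - 1) < -4)) or b < -7 must hold; in canonical form it is (b + 3*k >= -6 and (m != 9 -> k + (1/2)*m < -3)) or b < -7.
Before k := 3*k + 2: (b + 9*k >= -12 and (m != 9 -> 3*k + (1/2)*m < -5)) or b < -7
Before k := k: (b + 9*k >= -12 and (m != 9 -> 3*k + (1/2)*m < -5)) or b < -7
Before m := 3*b - k: (b + 9*k >= -12 and (3*b != k + 9 -> (3/2)*b + (5/2)*k < -5)) or b < -7
Before r := m + 3*r: (b + 9*k >= -12 and (3*b != k + 9 -> (3/2)*b + (5/2)*k < -5)) or b < -7
The weakest precondition is (b + 9*k >= -12 and (3*b != k + 9 -> (3/2)*b + (5/2)*k < -5)) or b < -7.
Check whether (b + 9*k >= -12 and (3*b != k + 9 -> (3/2)*b + (5/2)*k < -5)) or b < -8 implies it.
Every state satisfying the precondition satisfies the weakest precondition: the implication holds.
Answer: valid


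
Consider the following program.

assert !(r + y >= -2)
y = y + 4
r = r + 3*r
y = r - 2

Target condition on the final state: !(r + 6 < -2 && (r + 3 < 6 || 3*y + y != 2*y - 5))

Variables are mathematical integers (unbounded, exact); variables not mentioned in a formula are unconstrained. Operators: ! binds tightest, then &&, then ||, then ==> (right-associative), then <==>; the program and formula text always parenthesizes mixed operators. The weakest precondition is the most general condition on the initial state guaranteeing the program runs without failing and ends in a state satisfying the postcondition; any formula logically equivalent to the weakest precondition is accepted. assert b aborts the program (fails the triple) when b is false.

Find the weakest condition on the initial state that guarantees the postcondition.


Working backward. After the program, the postcondition !(r + 6 < -2 && (r + 3 < 6 || 3*y + y != 2*y - 5)) must hold; in canonical form it is !(r < -8 && (r < 3 || 2*y != -5)).
Before y := r - 2: !(r < -8 && (r < 3 || 2*r != -1))
Before r := r + 3*r: !(4*r < -8 && (4*r < 3 || 8*r != -1))
Before y := y + 4: !(4*r < -8 && (4*r < 3 || 8*r != -1))
Before assert !(r + y >= -2): (!(r + y >= -2)) && (!(4*r < -8 && (4*r < 3 || 8*r != -1)))
Answer: WP = (!(r + y >= -2)) && (!(4*r < -8 && (4*r < 3 || 8*r != -1)))


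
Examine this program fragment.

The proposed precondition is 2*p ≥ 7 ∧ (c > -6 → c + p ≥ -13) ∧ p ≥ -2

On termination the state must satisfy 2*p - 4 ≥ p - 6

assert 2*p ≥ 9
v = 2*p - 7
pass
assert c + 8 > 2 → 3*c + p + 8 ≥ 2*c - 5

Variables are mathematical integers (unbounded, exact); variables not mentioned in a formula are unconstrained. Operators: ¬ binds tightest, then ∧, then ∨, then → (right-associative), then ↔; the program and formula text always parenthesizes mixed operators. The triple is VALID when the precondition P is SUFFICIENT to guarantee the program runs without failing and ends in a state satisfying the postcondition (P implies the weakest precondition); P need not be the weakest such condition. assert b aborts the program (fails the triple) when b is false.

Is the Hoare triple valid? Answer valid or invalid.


Working backward. After the program, the postcondition 2*p - 4 ≥ p - 6 must hold; in canonical form it is p ≥ -2.
Before assert c + 8 > 2 → 3*c + p + 8 ≥ 2*c - 5: (c > -6 → c + p ≥ -13) ∧ p ≥ -2
Before skip: (c > -6 → c + p ≥ -13) ∧ p ≥ -2
Before v := 2*p - 7: (c > -6 → c + p ≥ -13) ∧ p ≥ -2
Before assert 2*p ≥ 9: 2*p ≥ 9 ∧ (c > -6 → c + p ≥ -13) ∧ p ≥ -2
The weakest precondition is 2*p ≥ 9 ∧ (c > -6 → c + p ≥ -13) ∧ p ≥ -2.
Check whether 2*p ≥ 7 ∧ (c > -6 → c + p ≥ -13) ∧ p ≥ -2 implies it.
Countermodel: at the initial state c = 0, p = 4, the precondition holds but the weakest precondition fails.
Answer: invalid
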